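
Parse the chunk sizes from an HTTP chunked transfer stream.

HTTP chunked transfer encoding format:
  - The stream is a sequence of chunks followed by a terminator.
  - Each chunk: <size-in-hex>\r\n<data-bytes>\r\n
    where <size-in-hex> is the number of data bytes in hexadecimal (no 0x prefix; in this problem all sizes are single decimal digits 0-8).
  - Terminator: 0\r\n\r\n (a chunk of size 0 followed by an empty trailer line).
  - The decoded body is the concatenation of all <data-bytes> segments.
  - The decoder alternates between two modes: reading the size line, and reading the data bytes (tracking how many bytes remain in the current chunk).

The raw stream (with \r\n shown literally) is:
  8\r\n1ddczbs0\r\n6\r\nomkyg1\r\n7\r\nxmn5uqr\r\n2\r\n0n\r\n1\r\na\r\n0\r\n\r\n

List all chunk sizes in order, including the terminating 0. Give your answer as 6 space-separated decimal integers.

Chunk 1: stream[0..1]='8' size=0x8=8, data at stream[3..11]='1ddczbs0' -> body[0..8], body so far='1ddczbs0'
Chunk 2: stream[13..14]='6' size=0x6=6, data at stream[16..22]='omkyg1' -> body[8..14], body so far='1ddczbs0omkyg1'
Chunk 3: stream[24..25]='7' size=0x7=7, data at stream[27..34]='xmn5uqr' -> body[14..21], body so far='1ddczbs0omkyg1xmn5uqr'
Chunk 4: stream[36..37]='2' size=0x2=2, data at stream[39..41]='0n' -> body[21..23], body so far='1ddczbs0omkyg1xmn5uqr0n'
Chunk 5: stream[43..44]='1' size=0x1=1, data at stream[46..47]='a' -> body[23..24], body so far='1ddczbs0omkyg1xmn5uqr0na'
Chunk 6: stream[49..50]='0' size=0 (terminator). Final body='1ddczbs0omkyg1xmn5uqr0na' (24 bytes)

Answer: 8 6 7 2 1 0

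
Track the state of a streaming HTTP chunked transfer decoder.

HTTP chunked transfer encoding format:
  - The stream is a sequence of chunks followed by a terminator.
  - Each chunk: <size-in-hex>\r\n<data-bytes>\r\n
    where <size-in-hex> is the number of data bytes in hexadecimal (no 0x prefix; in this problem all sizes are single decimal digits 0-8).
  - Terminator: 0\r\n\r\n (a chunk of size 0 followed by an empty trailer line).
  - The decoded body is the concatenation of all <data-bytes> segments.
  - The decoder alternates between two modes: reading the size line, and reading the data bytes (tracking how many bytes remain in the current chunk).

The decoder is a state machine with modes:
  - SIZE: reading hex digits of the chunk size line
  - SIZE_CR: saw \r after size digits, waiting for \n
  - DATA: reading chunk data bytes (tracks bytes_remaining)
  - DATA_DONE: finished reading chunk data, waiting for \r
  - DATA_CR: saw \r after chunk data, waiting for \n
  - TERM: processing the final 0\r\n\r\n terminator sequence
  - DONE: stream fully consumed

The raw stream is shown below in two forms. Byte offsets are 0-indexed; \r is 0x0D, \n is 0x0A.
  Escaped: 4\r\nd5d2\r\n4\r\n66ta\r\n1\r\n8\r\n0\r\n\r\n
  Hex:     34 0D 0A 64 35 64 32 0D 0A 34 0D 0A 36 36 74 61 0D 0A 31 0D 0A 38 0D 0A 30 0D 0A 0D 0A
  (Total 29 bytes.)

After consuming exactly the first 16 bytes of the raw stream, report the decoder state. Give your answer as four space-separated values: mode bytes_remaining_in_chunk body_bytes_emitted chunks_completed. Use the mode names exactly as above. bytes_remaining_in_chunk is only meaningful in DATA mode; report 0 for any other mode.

Byte 0 = '4': mode=SIZE remaining=0 emitted=0 chunks_done=0
Byte 1 = 0x0D: mode=SIZE_CR remaining=0 emitted=0 chunks_done=0
Byte 2 = 0x0A: mode=DATA remaining=4 emitted=0 chunks_done=0
Byte 3 = 'd': mode=DATA remaining=3 emitted=1 chunks_done=0
Byte 4 = '5': mode=DATA remaining=2 emitted=2 chunks_done=0
Byte 5 = 'd': mode=DATA remaining=1 emitted=3 chunks_done=0
Byte 6 = '2': mode=DATA_DONE remaining=0 emitted=4 chunks_done=0
Byte 7 = 0x0D: mode=DATA_CR remaining=0 emitted=4 chunks_done=0
Byte 8 = 0x0A: mode=SIZE remaining=0 emitted=4 chunks_done=1
Byte 9 = '4': mode=SIZE remaining=0 emitted=4 chunks_done=1
Byte 10 = 0x0D: mode=SIZE_CR remaining=0 emitted=4 chunks_done=1
Byte 11 = 0x0A: mode=DATA remaining=4 emitted=4 chunks_done=1
Byte 12 = '6': mode=DATA remaining=3 emitted=5 chunks_done=1
Byte 13 = '6': mode=DATA remaining=2 emitted=6 chunks_done=1
Byte 14 = 't': mode=DATA remaining=1 emitted=7 chunks_done=1
Byte 15 = 'a': mode=DATA_DONE remaining=0 emitted=8 chunks_done=1

Answer: DATA_DONE 0 8 1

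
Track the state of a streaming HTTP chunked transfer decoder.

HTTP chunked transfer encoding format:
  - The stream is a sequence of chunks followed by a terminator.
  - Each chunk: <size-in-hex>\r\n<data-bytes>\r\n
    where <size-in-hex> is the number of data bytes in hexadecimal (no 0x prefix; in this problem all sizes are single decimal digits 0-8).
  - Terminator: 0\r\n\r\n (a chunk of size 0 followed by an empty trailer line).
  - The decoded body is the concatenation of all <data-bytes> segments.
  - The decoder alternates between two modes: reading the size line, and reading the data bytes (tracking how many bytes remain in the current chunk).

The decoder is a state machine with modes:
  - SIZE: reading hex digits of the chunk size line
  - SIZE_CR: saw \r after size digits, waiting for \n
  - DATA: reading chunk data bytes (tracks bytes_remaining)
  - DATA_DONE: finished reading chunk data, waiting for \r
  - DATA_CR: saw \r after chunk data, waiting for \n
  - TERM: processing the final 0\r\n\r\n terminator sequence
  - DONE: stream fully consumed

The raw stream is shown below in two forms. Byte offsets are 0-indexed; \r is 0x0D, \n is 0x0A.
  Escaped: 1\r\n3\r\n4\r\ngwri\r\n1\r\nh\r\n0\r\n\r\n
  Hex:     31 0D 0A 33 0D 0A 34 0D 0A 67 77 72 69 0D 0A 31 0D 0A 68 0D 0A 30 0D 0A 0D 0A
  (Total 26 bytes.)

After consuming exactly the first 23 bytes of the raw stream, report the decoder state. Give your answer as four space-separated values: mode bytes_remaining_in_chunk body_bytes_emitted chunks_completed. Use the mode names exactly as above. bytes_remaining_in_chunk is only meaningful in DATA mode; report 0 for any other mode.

Answer: SIZE_CR 0 6 3

Derivation:
Byte 0 = '1': mode=SIZE remaining=0 emitted=0 chunks_done=0
Byte 1 = 0x0D: mode=SIZE_CR remaining=0 emitted=0 chunks_done=0
Byte 2 = 0x0A: mode=DATA remaining=1 emitted=0 chunks_done=0
Byte 3 = '3': mode=DATA_DONE remaining=0 emitted=1 chunks_done=0
Byte 4 = 0x0D: mode=DATA_CR remaining=0 emitted=1 chunks_done=0
Byte 5 = 0x0A: mode=SIZE remaining=0 emitted=1 chunks_done=1
Byte 6 = '4': mode=SIZE remaining=0 emitted=1 chunks_done=1
Byte 7 = 0x0D: mode=SIZE_CR remaining=0 emitted=1 chunks_done=1
Byte 8 = 0x0A: mode=DATA remaining=4 emitted=1 chunks_done=1
Byte 9 = 'g': mode=DATA remaining=3 emitted=2 chunks_done=1
Byte 10 = 'w': mode=DATA remaining=2 emitted=3 chunks_done=1
Byte 11 = 'r': mode=DATA remaining=1 emitted=4 chunks_done=1
Byte 12 = 'i': mode=DATA_DONE remaining=0 emitted=5 chunks_done=1
Byte 13 = 0x0D: mode=DATA_CR remaining=0 emitted=5 chunks_done=1
Byte 14 = 0x0A: mode=SIZE remaining=0 emitted=5 chunks_done=2
Byte 15 = '1': mode=SIZE remaining=0 emitted=5 chunks_done=2
Byte 16 = 0x0D: mode=SIZE_CR remaining=0 emitted=5 chunks_done=2
Byte 17 = 0x0A: mode=DATA remaining=1 emitted=5 chunks_done=2
Byte 18 = 'h': mode=DATA_DONE remaining=0 emitted=6 chunks_done=2
Byte 19 = 0x0D: mode=DATA_CR remaining=0 emitted=6 chunks_done=2
Byte 20 = 0x0A: mode=SIZE remaining=0 emitted=6 chunks_done=3
Byte 21 = '0': mode=SIZE remaining=0 emitted=6 chunks_done=3
Byte 22 = 0x0D: mode=SIZE_CR remaining=0 emitted=6 chunks_done=3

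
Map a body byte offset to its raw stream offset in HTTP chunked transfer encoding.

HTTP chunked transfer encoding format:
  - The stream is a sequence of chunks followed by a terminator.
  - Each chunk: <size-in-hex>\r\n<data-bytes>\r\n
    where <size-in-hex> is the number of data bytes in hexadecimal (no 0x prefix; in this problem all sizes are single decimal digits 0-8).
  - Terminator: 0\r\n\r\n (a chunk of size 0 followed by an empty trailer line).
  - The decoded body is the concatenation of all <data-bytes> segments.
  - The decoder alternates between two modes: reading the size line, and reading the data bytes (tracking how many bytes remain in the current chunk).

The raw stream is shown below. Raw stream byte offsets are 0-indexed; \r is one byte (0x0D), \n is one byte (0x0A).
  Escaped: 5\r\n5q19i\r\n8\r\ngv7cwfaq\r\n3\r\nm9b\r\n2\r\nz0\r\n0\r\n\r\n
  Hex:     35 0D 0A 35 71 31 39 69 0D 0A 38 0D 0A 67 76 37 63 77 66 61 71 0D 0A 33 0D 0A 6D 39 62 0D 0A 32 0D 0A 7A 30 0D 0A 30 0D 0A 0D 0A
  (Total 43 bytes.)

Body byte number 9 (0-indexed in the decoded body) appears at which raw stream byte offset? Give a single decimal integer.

Answer: 17

Derivation:
Chunk 1: stream[0..1]='5' size=0x5=5, data at stream[3..8]='5q19i' -> body[0..5], body so far='5q19i'
Chunk 2: stream[10..11]='8' size=0x8=8, data at stream[13..21]='gv7cwfaq' -> body[5..13], body so far='5q19igv7cwfaq'
Chunk 3: stream[23..24]='3' size=0x3=3, data at stream[26..29]='m9b' -> body[13..16], body so far='5q19igv7cwfaqm9b'
Chunk 4: stream[31..32]='2' size=0x2=2, data at stream[34..36]='z0' -> body[16..18], body so far='5q19igv7cwfaqm9bz0'
Chunk 5: stream[38..39]='0' size=0 (terminator). Final body='5q19igv7cwfaqm9bz0' (18 bytes)
Body byte 9 at stream offset 17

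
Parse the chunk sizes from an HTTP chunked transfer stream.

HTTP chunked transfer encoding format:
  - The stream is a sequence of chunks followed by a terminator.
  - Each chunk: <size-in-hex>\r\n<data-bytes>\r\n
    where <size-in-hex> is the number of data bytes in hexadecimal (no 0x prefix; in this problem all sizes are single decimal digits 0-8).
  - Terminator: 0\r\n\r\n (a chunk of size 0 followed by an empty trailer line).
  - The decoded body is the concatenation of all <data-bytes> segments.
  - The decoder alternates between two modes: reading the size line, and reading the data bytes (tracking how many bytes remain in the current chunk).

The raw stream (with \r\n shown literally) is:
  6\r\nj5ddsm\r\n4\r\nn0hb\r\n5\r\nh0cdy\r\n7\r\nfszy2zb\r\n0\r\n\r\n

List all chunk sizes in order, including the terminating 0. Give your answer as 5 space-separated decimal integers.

Answer: 6 4 5 7 0

Derivation:
Chunk 1: stream[0..1]='6' size=0x6=6, data at stream[3..9]='j5ddsm' -> body[0..6], body so far='j5ddsm'
Chunk 2: stream[11..12]='4' size=0x4=4, data at stream[14..18]='n0hb' -> body[6..10], body so far='j5ddsmn0hb'
Chunk 3: stream[20..21]='5' size=0x5=5, data at stream[23..28]='h0cdy' -> body[10..15], body so far='j5ddsmn0hbh0cdy'
Chunk 4: stream[30..31]='7' size=0x7=7, data at stream[33..40]='fszy2zb' -> body[15..22], body so far='j5ddsmn0hbh0cdyfszy2zb'
Chunk 5: stream[42..43]='0' size=0 (terminator). Final body='j5ddsmn0hbh0cdyfszy2zb' (22 bytes)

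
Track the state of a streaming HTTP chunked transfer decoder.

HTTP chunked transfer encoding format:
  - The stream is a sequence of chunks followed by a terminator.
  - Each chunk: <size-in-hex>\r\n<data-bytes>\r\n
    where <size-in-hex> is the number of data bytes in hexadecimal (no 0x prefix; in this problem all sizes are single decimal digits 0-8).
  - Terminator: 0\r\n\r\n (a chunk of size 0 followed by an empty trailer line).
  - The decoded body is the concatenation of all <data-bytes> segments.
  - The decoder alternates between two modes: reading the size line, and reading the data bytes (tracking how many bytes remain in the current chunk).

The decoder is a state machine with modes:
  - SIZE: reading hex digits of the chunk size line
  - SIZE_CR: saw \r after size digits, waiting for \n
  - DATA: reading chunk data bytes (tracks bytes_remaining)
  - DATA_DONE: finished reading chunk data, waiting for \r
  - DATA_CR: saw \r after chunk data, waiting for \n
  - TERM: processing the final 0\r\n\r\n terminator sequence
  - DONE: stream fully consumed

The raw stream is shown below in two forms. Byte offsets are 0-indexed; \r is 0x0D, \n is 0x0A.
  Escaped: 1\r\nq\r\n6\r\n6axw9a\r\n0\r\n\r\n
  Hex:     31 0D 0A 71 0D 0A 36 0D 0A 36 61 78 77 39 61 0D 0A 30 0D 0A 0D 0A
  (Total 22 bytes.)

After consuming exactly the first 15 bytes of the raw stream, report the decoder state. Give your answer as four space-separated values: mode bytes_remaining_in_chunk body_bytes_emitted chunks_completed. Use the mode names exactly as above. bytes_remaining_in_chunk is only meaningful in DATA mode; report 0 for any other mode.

Byte 0 = '1': mode=SIZE remaining=0 emitted=0 chunks_done=0
Byte 1 = 0x0D: mode=SIZE_CR remaining=0 emitted=0 chunks_done=0
Byte 2 = 0x0A: mode=DATA remaining=1 emitted=0 chunks_done=0
Byte 3 = 'q': mode=DATA_DONE remaining=0 emitted=1 chunks_done=0
Byte 4 = 0x0D: mode=DATA_CR remaining=0 emitted=1 chunks_done=0
Byte 5 = 0x0A: mode=SIZE remaining=0 emitted=1 chunks_done=1
Byte 6 = '6': mode=SIZE remaining=0 emitted=1 chunks_done=1
Byte 7 = 0x0D: mode=SIZE_CR remaining=0 emitted=1 chunks_done=1
Byte 8 = 0x0A: mode=DATA remaining=6 emitted=1 chunks_done=1
Byte 9 = '6': mode=DATA remaining=5 emitted=2 chunks_done=1
Byte 10 = 'a': mode=DATA remaining=4 emitted=3 chunks_done=1
Byte 11 = 'x': mode=DATA remaining=3 emitted=4 chunks_done=1
Byte 12 = 'w': mode=DATA remaining=2 emitted=5 chunks_done=1
Byte 13 = '9': mode=DATA remaining=1 emitted=6 chunks_done=1
Byte 14 = 'a': mode=DATA_DONE remaining=0 emitted=7 chunks_done=1

Answer: DATA_DONE 0 7 1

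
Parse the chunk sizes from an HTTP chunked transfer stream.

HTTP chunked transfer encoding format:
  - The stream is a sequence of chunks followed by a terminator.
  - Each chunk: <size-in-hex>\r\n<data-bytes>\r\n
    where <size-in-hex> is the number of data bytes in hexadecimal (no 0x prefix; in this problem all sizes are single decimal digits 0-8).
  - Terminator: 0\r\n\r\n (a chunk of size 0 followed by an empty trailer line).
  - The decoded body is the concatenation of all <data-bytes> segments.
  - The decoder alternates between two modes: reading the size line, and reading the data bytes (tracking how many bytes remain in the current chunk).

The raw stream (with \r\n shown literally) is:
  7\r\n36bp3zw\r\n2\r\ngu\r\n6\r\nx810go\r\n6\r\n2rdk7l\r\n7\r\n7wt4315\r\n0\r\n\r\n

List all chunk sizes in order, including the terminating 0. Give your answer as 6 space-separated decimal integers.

Chunk 1: stream[0..1]='7' size=0x7=7, data at stream[3..10]='36bp3zw' -> body[0..7], body so far='36bp3zw'
Chunk 2: stream[12..13]='2' size=0x2=2, data at stream[15..17]='gu' -> body[7..9], body so far='36bp3zwgu'
Chunk 3: stream[19..20]='6' size=0x6=6, data at stream[22..28]='x810go' -> body[9..15], body so far='36bp3zwgux810go'
Chunk 4: stream[30..31]='6' size=0x6=6, data at stream[33..39]='2rdk7l' -> body[15..21], body so far='36bp3zwgux810go2rdk7l'
Chunk 5: stream[41..42]='7' size=0x7=7, data at stream[44..51]='7wt4315' -> body[21..28], body so far='36bp3zwgux810go2rdk7l7wt4315'
Chunk 6: stream[53..54]='0' size=0 (terminator). Final body='36bp3zwgux810go2rdk7l7wt4315' (28 bytes)

Answer: 7 2 6 6 7 0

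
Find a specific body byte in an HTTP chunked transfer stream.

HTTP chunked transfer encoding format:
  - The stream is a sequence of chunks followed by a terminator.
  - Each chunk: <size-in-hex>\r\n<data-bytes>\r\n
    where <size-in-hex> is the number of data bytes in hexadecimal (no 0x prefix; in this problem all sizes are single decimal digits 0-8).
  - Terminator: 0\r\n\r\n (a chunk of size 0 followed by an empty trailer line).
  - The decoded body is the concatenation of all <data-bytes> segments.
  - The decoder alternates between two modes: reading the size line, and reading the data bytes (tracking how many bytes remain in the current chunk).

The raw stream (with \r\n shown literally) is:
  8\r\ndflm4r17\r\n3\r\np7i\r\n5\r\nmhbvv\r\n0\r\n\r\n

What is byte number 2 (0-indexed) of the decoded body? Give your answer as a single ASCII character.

Chunk 1: stream[0..1]='8' size=0x8=8, data at stream[3..11]='dflm4r17' -> body[0..8], body so far='dflm4r17'
Chunk 2: stream[13..14]='3' size=0x3=3, data at stream[16..19]='p7i' -> body[8..11], body so far='dflm4r17p7i'
Chunk 3: stream[21..22]='5' size=0x5=5, data at stream[24..29]='mhbvv' -> body[11..16], body so far='dflm4r17p7imhbvv'
Chunk 4: stream[31..32]='0' size=0 (terminator). Final body='dflm4r17p7imhbvv' (16 bytes)
Body byte 2 = 'l'

Answer: l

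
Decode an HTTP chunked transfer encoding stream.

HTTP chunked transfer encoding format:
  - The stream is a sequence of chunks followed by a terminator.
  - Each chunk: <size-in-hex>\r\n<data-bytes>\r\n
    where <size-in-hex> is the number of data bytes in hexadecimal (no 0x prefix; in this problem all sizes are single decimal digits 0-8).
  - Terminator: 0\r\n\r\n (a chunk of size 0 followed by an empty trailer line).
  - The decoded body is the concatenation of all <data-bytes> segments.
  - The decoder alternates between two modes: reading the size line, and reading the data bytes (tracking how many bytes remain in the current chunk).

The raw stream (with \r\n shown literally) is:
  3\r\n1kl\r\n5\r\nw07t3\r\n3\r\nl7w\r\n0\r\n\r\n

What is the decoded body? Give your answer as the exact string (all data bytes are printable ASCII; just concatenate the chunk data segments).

Answer: 1klw07t3l7w

Derivation:
Chunk 1: stream[0..1]='3' size=0x3=3, data at stream[3..6]='1kl' -> body[0..3], body so far='1kl'
Chunk 2: stream[8..9]='5' size=0x5=5, data at stream[11..16]='w07t3' -> body[3..8], body so far='1klw07t3'
Chunk 3: stream[18..19]='3' size=0x3=3, data at stream[21..24]='l7w' -> body[8..11], body so far='1klw07t3l7w'
Chunk 4: stream[26..27]='0' size=0 (terminator). Final body='1klw07t3l7w' (11 bytes)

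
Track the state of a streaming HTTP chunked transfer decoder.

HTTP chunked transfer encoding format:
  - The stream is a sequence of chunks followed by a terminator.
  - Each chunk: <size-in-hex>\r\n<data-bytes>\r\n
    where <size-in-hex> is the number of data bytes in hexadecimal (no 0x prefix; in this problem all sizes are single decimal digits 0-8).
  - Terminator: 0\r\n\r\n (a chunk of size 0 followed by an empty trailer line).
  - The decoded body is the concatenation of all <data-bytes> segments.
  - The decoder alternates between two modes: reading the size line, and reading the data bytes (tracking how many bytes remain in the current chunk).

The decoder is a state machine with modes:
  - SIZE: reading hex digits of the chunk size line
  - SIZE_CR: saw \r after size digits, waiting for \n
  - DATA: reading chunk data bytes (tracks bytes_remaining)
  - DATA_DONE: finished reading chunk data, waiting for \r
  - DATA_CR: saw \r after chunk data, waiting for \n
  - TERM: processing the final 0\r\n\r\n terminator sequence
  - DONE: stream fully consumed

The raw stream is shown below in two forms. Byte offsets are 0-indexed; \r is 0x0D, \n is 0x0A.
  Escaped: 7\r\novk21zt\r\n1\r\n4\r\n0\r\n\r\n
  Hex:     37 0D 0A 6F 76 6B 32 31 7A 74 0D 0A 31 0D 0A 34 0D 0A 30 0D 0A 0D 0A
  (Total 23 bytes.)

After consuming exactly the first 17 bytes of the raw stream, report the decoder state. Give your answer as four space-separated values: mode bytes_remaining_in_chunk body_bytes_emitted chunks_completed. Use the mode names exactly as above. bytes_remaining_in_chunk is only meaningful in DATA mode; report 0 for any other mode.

Byte 0 = '7': mode=SIZE remaining=0 emitted=0 chunks_done=0
Byte 1 = 0x0D: mode=SIZE_CR remaining=0 emitted=0 chunks_done=0
Byte 2 = 0x0A: mode=DATA remaining=7 emitted=0 chunks_done=0
Byte 3 = 'o': mode=DATA remaining=6 emitted=1 chunks_done=0
Byte 4 = 'v': mode=DATA remaining=5 emitted=2 chunks_done=0
Byte 5 = 'k': mode=DATA remaining=4 emitted=3 chunks_done=0
Byte 6 = '2': mode=DATA remaining=3 emitted=4 chunks_done=0
Byte 7 = '1': mode=DATA remaining=2 emitted=5 chunks_done=0
Byte 8 = 'z': mode=DATA remaining=1 emitted=6 chunks_done=0
Byte 9 = 't': mode=DATA_DONE remaining=0 emitted=7 chunks_done=0
Byte 10 = 0x0D: mode=DATA_CR remaining=0 emitted=7 chunks_done=0
Byte 11 = 0x0A: mode=SIZE remaining=0 emitted=7 chunks_done=1
Byte 12 = '1': mode=SIZE remaining=0 emitted=7 chunks_done=1
Byte 13 = 0x0D: mode=SIZE_CR remaining=0 emitted=7 chunks_done=1
Byte 14 = 0x0A: mode=DATA remaining=1 emitted=7 chunks_done=1
Byte 15 = '4': mode=DATA_DONE remaining=0 emitted=8 chunks_done=1
Byte 16 = 0x0D: mode=DATA_CR remaining=0 emitted=8 chunks_done=1

Answer: DATA_CR 0 8 1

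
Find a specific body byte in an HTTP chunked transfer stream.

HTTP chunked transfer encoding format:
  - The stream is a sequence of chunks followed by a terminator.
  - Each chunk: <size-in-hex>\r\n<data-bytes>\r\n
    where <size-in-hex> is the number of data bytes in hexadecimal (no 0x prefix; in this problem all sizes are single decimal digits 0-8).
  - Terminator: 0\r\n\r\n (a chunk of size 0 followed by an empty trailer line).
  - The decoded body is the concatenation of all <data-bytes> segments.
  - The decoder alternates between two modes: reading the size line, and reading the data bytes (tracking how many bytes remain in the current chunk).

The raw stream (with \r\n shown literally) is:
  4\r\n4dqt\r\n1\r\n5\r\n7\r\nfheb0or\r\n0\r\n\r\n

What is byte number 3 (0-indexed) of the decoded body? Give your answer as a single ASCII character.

Chunk 1: stream[0..1]='4' size=0x4=4, data at stream[3..7]='4dqt' -> body[0..4], body so far='4dqt'
Chunk 2: stream[9..10]='1' size=0x1=1, data at stream[12..13]='5' -> body[4..5], body so far='4dqt5'
Chunk 3: stream[15..16]='7' size=0x7=7, data at stream[18..25]='fheb0or' -> body[5..12], body so far='4dqt5fheb0or'
Chunk 4: stream[27..28]='0' size=0 (terminator). Final body='4dqt5fheb0or' (12 bytes)
Body byte 3 = 't'

Answer: t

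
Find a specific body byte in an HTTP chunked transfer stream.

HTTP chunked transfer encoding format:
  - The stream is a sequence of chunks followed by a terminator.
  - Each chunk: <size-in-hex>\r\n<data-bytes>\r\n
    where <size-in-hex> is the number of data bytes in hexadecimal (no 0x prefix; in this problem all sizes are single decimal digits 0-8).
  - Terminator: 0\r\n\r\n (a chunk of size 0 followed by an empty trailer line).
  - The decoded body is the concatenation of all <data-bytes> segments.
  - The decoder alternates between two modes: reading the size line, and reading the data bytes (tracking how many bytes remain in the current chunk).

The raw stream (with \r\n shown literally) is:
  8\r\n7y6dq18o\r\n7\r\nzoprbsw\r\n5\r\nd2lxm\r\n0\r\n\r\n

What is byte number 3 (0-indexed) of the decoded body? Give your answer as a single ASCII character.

Answer: d

Derivation:
Chunk 1: stream[0..1]='8' size=0x8=8, data at stream[3..11]='7y6dq18o' -> body[0..8], body so far='7y6dq18o'
Chunk 2: stream[13..14]='7' size=0x7=7, data at stream[16..23]='zoprbsw' -> body[8..15], body so far='7y6dq18ozoprbsw'
Chunk 3: stream[25..26]='5' size=0x5=5, data at stream[28..33]='d2lxm' -> body[15..20], body so far='7y6dq18ozoprbswd2lxm'
Chunk 4: stream[35..36]='0' size=0 (terminator). Final body='7y6dq18ozoprbswd2lxm' (20 bytes)
Body byte 3 = 'd'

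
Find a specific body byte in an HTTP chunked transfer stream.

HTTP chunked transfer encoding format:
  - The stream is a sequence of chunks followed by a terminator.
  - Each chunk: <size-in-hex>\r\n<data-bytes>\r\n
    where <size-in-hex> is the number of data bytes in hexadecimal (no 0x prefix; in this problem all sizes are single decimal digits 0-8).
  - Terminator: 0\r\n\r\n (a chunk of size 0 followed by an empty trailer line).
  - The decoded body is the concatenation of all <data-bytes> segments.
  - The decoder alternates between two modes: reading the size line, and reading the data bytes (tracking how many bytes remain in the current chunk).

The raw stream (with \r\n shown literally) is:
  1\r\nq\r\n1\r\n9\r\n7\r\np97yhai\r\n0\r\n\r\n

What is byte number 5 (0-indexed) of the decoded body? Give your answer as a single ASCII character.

Answer: y

Derivation:
Chunk 1: stream[0..1]='1' size=0x1=1, data at stream[3..4]='q' -> body[0..1], body so far='q'
Chunk 2: stream[6..7]='1' size=0x1=1, data at stream[9..10]='9' -> body[1..2], body so far='q9'
Chunk 3: stream[12..13]='7' size=0x7=7, data at stream[15..22]='p97yhai' -> body[2..9], body so far='q9p97yhai'
Chunk 4: stream[24..25]='0' size=0 (terminator). Final body='q9p97yhai' (9 bytes)
Body byte 5 = 'y'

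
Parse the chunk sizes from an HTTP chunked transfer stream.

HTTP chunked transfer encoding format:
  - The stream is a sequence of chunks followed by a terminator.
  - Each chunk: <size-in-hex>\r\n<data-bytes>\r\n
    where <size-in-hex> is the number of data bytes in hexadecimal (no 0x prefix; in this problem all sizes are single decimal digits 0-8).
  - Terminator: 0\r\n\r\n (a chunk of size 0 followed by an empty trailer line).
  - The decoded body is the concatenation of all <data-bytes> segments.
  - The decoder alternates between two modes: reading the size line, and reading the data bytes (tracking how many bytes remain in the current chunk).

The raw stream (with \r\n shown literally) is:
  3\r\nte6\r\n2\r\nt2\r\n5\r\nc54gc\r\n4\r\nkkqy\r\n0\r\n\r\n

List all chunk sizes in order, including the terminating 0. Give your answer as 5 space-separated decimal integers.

Chunk 1: stream[0..1]='3' size=0x3=3, data at stream[3..6]='te6' -> body[0..3], body so far='te6'
Chunk 2: stream[8..9]='2' size=0x2=2, data at stream[11..13]='t2' -> body[3..5], body so far='te6t2'
Chunk 3: stream[15..16]='5' size=0x5=5, data at stream[18..23]='c54gc' -> body[5..10], body so far='te6t2c54gc'
Chunk 4: stream[25..26]='4' size=0x4=4, data at stream[28..32]='kkqy' -> body[10..14], body so far='te6t2c54gckkqy'
Chunk 5: stream[34..35]='0' size=0 (terminator). Final body='te6t2c54gckkqy' (14 bytes)

Answer: 3 2 5 4 0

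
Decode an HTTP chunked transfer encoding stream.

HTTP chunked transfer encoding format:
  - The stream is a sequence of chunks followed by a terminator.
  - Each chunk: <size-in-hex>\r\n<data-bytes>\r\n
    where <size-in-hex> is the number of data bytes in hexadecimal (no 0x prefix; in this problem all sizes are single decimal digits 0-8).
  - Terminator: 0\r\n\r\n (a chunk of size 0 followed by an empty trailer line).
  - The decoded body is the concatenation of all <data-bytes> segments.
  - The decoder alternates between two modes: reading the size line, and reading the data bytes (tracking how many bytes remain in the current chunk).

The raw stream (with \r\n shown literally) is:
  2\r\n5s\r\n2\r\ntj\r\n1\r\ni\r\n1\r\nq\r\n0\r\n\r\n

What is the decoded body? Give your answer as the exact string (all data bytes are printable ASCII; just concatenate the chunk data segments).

Chunk 1: stream[0..1]='2' size=0x2=2, data at stream[3..5]='5s' -> body[0..2], body so far='5s'
Chunk 2: stream[7..8]='2' size=0x2=2, data at stream[10..12]='tj' -> body[2..4], body so far='5stj'
Chunk 3: stream[14..15]='1' size=0x1=1, data at stream[17..18]='i' -> body[4..5], body so far='5stji'
Chunk 4: stream[20..21]='1' size=0x1=1, data at stream[23..24]='q' -> body[5..6], body so far='5stjiq'
Chunk 5: stream[26..27]='0' size=0 (terminator). Final body='5stjiq' (6 bytes)

Answer: 5stjiq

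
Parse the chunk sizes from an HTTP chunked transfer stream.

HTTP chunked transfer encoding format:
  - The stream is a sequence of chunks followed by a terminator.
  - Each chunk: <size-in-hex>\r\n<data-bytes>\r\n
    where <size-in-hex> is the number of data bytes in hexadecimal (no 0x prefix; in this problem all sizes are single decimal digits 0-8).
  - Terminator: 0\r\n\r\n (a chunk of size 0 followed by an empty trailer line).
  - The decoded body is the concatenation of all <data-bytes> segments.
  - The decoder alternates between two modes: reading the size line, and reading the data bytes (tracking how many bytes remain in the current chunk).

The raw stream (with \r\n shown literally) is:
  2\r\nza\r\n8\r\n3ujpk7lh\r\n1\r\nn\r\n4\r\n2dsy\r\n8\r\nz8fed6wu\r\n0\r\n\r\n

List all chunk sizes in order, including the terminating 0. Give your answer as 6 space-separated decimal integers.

Answer: 2 8 1 4 8 0

Derivation:
Chunk 1: stream[0..1]='2' size=0x2=2, data at stream[3..5]='za' -> body[0..2], body so far='za'
Chunk 2: stream[7..8]='8' size=0x8=8, data at stream[10..18]='3ujpk7lh' -> body[2..10], body so far='za3ujpk7lh'
Chunk 3: stream[20..21]='1' size=0x1=1, data at stream[23..24]='n' -> body[10..11], body so far='za3ujpk7lhn'
Chunk 4: stream[26..27]='4' size=0x4=4, data at stream[29..33]='2dsy' -> body[11..15], body so far='za3ujpk7lhn2dsy'
Chunk 5: stream[35..36]='8' size=0x8=8, data at stream[38..46]='z8fed6wu' -> body[15..23], body so far='za3ujpk7lhn2dsyz8fed6wu'
Chunk 6: stream[48..49]='0' size=0 (terminator). Final body='za3ujpk7lhn2dsyz8fed6wu' (23 bytes)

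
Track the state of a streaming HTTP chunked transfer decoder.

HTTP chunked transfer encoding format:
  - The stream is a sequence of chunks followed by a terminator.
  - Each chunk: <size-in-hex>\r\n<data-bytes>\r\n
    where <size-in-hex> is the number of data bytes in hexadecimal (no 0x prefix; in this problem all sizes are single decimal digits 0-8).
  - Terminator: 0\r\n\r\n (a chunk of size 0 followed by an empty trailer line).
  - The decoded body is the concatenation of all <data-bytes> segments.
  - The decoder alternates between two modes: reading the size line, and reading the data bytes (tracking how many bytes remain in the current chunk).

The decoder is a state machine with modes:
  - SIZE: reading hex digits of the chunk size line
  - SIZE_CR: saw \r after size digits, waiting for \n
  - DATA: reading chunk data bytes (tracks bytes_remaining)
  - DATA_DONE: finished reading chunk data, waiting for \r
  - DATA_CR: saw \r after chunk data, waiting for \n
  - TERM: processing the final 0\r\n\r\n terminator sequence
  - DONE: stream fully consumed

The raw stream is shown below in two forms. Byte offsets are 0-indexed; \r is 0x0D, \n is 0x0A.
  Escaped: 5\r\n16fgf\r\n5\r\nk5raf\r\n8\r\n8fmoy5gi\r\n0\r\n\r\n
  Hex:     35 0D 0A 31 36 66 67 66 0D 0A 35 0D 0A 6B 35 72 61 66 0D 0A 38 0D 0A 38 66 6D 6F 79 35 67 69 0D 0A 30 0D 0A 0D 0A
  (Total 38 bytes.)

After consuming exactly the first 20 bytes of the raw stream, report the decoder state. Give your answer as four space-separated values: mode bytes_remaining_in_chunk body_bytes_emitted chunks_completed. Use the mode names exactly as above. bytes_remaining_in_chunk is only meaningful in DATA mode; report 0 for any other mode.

Byte 0 = '5': mode=SIZE remaining=0 emitted=0 chunks_done=0
Byte 1 = 0x0D: mode=SIZE_CR remaining=0 emitted=0 chunks_done=0
Byte 2 = 0x0A: mode=DATA remaining=5 emitted=0 chunks_done=0
Byte 3 = '1': mode=DATA remaining=4 emitted=1 chunks_done=0
Byte 4 = '6': mode=DATA remaining=3 emitted=2 chunks_done=0
Byte 5 = 'f': mode=DATA remaining=2 emitted=3 chunks_done=0
Byte 6 = 'g': mode=DATA remaining=1 emitted=4 chunks_done=0
Byte 7 = 'f': mode=DATA_DONE remaining=0 emitted=5 chunks_done=0
Byte 8 = 0x0D: mode=DATA_CR remaining=0 emitted=5 chunks_done=0
Byte 9 = 0x0A: mode=SIZE remaining=0 emitted=5 chunks_done=1
Byte 10 = '5': mode=SIZE remaining=0 emitted=5 chunks_done=1
Byte 11 = 0x0D: mode=SIZE_CR remaining=0 emitted=5 chunks_done=1
Byte 12 = 0x0A: mode=DATA remaining=5 emitted=5 chunks_done=1
Byte 13 = 'k': mode=DATA remaining=4 emitted=6 chunks_done=1
Byte 14 = '5': mode=DATA remaining=3 emitted=7 chunks_done=1
Byte 15 = 'r': mode=DATA remaining=2 emitted=8 chunks_done=1
Byte 16 = 'a': mode=DATA remaining=1 emitted=9 chunks_done=1
Byte 17 = 'f': mode=DATA_DONE remaining=0 emitted=10 chunks_done=1
Byte 18 = 0x0D: mode=DATA_CR remaining=0 emitted=10 chunks_done=1
Byte 19 = 0x0A: mode=SIZE remaining=0 emitted=10 chunks_done=2

Answer: SIZE 0 10 2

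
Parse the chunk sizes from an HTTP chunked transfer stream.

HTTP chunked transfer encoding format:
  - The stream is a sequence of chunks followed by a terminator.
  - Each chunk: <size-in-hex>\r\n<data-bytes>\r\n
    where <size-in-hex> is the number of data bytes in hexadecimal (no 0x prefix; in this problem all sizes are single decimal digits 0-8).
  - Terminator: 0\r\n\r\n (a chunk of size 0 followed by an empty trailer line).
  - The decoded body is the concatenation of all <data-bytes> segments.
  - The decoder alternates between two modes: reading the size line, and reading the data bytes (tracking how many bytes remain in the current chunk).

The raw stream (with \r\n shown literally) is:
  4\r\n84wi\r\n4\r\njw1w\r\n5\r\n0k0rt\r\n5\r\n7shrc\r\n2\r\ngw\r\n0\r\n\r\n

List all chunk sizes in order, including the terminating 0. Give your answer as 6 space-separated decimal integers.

Chunk 1: stream[0..1]='4' size=0x4=4, data at stream[3..7]='84wi' -> body[0..4], body so far='84wi'
Chunk 2: stream[9..10]='4' size=0x4=4, data at stream[12..16]='jw1w' -> body[4..8], body so far='84wijw1w'
Chunk 3: stream[18..19]='5' size=0x5=5, data at stream[21..26]='0k0rt' -> body[8..13], body so far='84wijw1w0k0rt'
Chunk 4: stream[28..29]='5' size=0x5=5, data at stream[31..36]='7shrc' -> body[13..18], body so far='84wijw1w0k0rt7shrc'
Chunk 5: stream[38..39]='2' size=0x2=2, data at stream[41..43]='gw' -> body[18..20], body so far='84wijw1w0k0rt7shrcgw'
Chunk 6: stream[45..46]='0' size=0 (terminator). Final body='84wijw1w0k0rt7shrcgw' (20 bytes)

Answer: 4 4 5 5 2 0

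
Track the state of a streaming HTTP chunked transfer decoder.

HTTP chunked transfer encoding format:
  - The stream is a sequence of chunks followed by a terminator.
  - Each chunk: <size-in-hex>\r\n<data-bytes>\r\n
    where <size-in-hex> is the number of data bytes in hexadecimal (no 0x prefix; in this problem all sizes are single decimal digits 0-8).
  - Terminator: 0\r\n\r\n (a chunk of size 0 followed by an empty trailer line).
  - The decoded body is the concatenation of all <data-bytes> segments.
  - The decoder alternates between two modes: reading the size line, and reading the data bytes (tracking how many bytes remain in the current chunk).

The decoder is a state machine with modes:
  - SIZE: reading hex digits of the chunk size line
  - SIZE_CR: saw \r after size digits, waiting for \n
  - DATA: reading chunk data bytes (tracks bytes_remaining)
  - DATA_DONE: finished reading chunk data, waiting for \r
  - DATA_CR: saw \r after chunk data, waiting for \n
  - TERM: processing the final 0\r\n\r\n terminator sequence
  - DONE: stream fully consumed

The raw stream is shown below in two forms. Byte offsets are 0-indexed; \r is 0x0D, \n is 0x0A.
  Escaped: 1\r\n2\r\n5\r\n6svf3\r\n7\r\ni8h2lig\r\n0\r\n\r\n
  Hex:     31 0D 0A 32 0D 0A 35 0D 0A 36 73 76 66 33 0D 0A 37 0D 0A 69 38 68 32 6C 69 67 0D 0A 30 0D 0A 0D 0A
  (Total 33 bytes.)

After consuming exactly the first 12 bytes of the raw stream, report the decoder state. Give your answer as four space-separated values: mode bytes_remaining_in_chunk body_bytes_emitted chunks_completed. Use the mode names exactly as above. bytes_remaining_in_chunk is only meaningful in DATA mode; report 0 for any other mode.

Answer: DATA 2 4 1

Derivation:
Byte 0 = '1': mode=SIZE remaining=0 emitted=0 chunks_done=0
Byte 1 = 0x0D: mode=SIZE_CR remaining=0 emitted=0 chunks_done=0
Byte 2 = 0x0A: mode=DATA remaining=1 emitted=0 chunks_done=0
Byte 3 = '2': mode=DATA_DONE remaining=0 emitted=1 chunks_done=0
Byte 4 = 0x0D: mode=DATA_CR remaining=0 emitted=1 chunks_done=0
Byte 5 = 0x0A: mode=SIZE remaining=0 emitted=1 chunks_done=1
Byte 6 = '5': mode=SIZE remaining=0 emitted=1 chunks_done=1
Byte 7 = 0x0D: mode=SIZE_CR remaining=0 emitted=1 chunks_done=1
Byte 8 = 0x0A: mode=DATA remaining=5 emitted=1 chunks_done=1
Byte 9 = '6': mode=DATA remaining=4 emitted=2 chunks_done=1
Byte 10 = 's': mode=DATA remaining=3 emitted=3 chunks_done=1
Byte 11 = 'v': mode=DATA remaining=2 emitted=4 chunks_done=1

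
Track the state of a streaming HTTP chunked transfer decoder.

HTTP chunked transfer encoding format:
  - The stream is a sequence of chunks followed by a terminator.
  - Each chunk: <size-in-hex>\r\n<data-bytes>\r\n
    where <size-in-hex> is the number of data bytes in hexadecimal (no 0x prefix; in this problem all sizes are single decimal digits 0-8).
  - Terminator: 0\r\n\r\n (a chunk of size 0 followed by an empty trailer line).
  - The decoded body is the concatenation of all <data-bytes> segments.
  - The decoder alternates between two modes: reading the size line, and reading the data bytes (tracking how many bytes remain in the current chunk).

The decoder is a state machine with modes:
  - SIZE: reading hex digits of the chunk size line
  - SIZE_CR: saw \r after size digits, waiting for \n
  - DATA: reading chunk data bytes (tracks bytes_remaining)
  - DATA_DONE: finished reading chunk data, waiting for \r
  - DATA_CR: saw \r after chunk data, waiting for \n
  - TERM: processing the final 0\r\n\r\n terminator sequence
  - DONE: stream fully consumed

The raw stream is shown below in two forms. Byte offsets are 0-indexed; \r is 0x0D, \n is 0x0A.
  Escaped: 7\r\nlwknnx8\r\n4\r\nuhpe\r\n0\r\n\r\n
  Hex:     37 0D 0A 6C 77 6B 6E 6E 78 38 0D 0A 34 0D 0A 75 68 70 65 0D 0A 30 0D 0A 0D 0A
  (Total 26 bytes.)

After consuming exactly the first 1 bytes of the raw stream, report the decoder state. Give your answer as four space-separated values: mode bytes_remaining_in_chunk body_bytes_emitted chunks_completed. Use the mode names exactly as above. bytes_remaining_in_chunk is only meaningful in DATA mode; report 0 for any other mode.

Byte 0 = '7': mode=SIZE remaining=0 emitted=0 chunks_done=0

Answer: SIZE 0 0 0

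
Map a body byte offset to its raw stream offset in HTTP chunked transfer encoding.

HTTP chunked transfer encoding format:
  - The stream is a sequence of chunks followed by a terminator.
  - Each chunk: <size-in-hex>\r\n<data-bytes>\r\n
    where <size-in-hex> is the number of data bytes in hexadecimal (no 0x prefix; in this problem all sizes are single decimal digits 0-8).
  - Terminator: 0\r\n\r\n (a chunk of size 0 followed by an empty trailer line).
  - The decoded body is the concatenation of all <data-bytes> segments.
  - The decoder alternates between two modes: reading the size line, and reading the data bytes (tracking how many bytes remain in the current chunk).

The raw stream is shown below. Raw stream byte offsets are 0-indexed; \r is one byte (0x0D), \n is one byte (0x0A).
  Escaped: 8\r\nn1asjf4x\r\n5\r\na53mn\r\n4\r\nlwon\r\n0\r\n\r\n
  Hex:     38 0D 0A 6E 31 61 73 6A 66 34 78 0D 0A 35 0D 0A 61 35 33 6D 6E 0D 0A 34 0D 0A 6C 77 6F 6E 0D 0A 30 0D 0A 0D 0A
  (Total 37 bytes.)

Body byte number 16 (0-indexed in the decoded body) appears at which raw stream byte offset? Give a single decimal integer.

Chunk 1: stream[0..1]='8' size=0x8=8, data at stream[3..11]='n1asjf4x' -> body[0..8], body so far='n1asjf4x'
Chunk 2: stream[13..14]='5' size=0x5=5, data at stream[16..21]='a53mn' -> body[8..13], body so far='n1asjf4xa53mn'
Chunk 3: stream[23..24]='4' size=0x4=4, data at stream[26..30]='lwon' -> body[13..17], body so far='n1asjf4xa53mnlwon'
Chunk 4: stream[32..33]='0' size=0 (terminator). Final body='n1asjf4xa53mnlwon' (17 bytes)
Body byte 16 at stream offset 29

Answer: 29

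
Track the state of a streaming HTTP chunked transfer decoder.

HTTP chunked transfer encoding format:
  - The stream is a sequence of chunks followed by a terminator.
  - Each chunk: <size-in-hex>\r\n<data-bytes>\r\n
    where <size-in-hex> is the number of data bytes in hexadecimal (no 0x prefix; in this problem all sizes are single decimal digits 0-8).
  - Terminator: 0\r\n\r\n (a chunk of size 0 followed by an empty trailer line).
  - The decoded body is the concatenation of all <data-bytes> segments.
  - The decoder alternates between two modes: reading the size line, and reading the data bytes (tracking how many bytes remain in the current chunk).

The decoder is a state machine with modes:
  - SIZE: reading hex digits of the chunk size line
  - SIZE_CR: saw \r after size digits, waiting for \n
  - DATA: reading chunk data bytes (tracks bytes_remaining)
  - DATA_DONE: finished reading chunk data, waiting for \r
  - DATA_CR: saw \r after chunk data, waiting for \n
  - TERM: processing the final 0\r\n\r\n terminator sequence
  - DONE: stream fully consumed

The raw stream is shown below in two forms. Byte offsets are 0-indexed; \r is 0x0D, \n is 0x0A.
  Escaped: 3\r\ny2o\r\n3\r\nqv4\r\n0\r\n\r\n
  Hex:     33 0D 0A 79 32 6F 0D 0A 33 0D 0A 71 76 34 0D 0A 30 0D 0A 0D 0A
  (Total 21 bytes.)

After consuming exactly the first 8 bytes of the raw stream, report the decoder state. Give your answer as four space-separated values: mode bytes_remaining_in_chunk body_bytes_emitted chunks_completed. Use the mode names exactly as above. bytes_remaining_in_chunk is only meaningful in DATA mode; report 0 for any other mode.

Byte 0 = '3': mode=SIZE remaining=0 emitted=0 chunks_done=0
Byte 1 = 0x0D: mode=SIZE_CR remaining=0 emitted=0 chunks_done=0
Byte 2 = 0x0A: mode=DATA remaining=3 emitted=0 chunks_done=0
Byte 3 = 'y': mode=DATA remaining=2 emitted=1 chunks_done=0
Byte 4 = '2': mode=DATA remaining=1 emitted=2 chunks_done=0
Byte 5 = 'o': mode=DATA_DONE remaining=0 emitted=3 chunks_done=0
Byte 6 = 0x0D: mode=DATA_CR remaining=0 emitted=3 chunks_done=0
Byte 7 = 0x0A: mode=SIZE remaining=0 emitted=3 chunks_done=1

Answer: SIZE 0 3 1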